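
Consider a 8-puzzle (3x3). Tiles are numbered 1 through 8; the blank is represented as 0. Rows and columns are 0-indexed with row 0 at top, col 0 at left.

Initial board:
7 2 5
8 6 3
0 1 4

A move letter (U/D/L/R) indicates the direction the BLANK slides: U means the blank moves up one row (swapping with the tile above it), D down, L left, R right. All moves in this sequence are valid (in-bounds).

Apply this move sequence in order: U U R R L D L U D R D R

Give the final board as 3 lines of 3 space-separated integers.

After move 1 (U):
7 2 5
0 6 3
8 1 4

After move 2 (U):
0 2 5
7 6 3
8 1 4

After move 3 (R):
2 0 5
7 6 3
8 1 4

After move 4 (R):
2 5 0
7 6 3
8 1 4

After move 5 (L):
2 0 5
7 6 3
8 1 4

After move 6 (D):
2 6 5
7 0 3
8 1 4

After move 7 (L):
2 6 5
0 7 3
8 1 4

After move 8 (U):
0 6 5
2 7 3
8 1 4

After move 9 (D):
2 6 5
0 7 3
8 1 4

After move 10 (R):
2 6 5
7 0 3
8 1 4

After move 11 (D):
2 6 5
7 1 3
8 0 4

After move 12 (R):
2 6 5
7 1 3
8 4 0

Answer: 2 6 5
7 1 3
8 4 0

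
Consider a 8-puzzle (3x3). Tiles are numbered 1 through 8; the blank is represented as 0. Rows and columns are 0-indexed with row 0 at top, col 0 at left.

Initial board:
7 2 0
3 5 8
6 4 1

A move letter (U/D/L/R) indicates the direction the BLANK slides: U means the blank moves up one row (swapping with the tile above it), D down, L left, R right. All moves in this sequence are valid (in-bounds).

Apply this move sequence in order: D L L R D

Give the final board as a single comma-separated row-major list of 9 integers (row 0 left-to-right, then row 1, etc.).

Answer: 7, 2, 8, 3, 4, 5, 6, 0, 1

Derivation:
After move 1 (D):
7 2 8
3 5 0
6 4 1

After move 2 (L):
7 2 8
3 0 5
6 4 1

After move 3 (L):
7 2 8
0 3 5
6 4 1

After move 4 (R):
7 2 8
3 0 5
6 4 1

After move 5 (D):
7 2 8
3 4 5
6 0 1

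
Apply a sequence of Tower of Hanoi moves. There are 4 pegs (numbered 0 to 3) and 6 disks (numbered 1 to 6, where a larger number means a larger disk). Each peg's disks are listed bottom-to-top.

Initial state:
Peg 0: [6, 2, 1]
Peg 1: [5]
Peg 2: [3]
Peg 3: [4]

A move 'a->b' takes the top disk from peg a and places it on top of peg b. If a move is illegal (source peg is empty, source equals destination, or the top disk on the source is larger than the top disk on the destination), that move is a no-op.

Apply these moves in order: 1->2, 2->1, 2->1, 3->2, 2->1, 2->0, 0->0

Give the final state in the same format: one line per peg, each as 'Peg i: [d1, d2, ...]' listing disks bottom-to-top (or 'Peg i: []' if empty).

Answer: Peg 0: [6, 2, 1]
Peg 1: [5, 3]
Peg 2: [4]
Peg 3: []

Derivation:
After move 1 (1->2):
Peg 0: [6, 2, 1]
Peg 1: [5]
Peg 2: [3]
Peg 3: [4]

After move 2 (2->1):
Peg 0: [6, 2, 1]
Peg 1: [5, 3]
Peg 2: []
Peg 3: [4]

After move 3 (2->1):
Peg 0: [6, 2, 1]
Peg 1: [5, 3]
Peg 2: []
Peg 3: [4]

After move 4 (3->2):
Peg 0: [6, 2, 1]
Peg 1: [5, 3]
Peg 2: [4]
Peg 3: []

After move 5 (2->1):
Peg 0: [6, 2, 1]
Peg 1: [5, 3]
Peg 2: [4]
Peg 3: []

After move 6 (2->0):
Peg 0: [6, 2, 1]
Peg 1: [5, 3]
Peg 2: [4]
Peg 3: []

After move 7 (0->0):
Peg 0: [6, 2, 1]
Peg 1: [5, 3]
Peg 2: [4]
Peg 3: []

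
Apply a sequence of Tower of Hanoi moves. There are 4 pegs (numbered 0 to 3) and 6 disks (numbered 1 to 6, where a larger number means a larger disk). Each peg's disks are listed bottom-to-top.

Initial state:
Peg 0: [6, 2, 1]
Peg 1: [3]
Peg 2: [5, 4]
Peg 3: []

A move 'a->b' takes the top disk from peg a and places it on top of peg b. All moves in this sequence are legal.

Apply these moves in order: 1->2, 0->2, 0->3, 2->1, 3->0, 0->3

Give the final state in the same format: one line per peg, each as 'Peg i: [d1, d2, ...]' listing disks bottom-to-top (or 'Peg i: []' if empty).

Answer: Peg 0: [6]
Peg 1: [1]
Peg 2: [5, 4, 3]
Peg 3: [2]

Derivation:
After move 1 (1->2):
Peg 0: [6, 2, 1]
Peg 1: []
Peg 2: [5, 4, 3]
Peg 3: []

After move 2 (0->2):
Peg 0: [6, 2]
Peg 1: []
Peg 2: [5, 4, 3, 1]
Peg 3: []

After move 3 (0->3):
Peg 0: [6]
Peg 1: []
Peg 2: [5, 4, 3, 1]
Peg 3: [2]

After move 4 (2->1):
Peg 0: [6]
Peg 1: [1]
Peg 2: [5, 4, 3]
Peg 3: [2]

After move 5 (3->0):
Peg 0: [6, 2]
Peg 1: [1]
Peg 2: [5, 4, 3]
Peg 3: []

After move 6 (0->3):
Peg 0: [6]
Peg 1: [1]
Peg 2: [5, 4, 3]
Peg 3: [2]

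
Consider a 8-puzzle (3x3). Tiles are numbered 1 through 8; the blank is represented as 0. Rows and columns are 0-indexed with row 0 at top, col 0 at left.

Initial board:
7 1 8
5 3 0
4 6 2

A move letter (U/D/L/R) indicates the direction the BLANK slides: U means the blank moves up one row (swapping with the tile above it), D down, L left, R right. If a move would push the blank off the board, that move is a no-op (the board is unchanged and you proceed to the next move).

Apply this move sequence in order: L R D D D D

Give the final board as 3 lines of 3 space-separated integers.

Answer: 7 1 8
5 3 2
4 6 0

Derivation:
After move 1 (L):
7 1 8
5 0 3
4 6 2

After move 2 (R):
7 1 8
5 3 0
4 6 2

After move 3 (D):
7 1 8
5 3 2
4 6 0

After move 4 (D):
7 1 8
5 3 2
4 6 0

After move 5 (D):
7 1 8
5 3 2
4 6 0

After move 6 (D):
7 1 8
5 3 2
4 6 0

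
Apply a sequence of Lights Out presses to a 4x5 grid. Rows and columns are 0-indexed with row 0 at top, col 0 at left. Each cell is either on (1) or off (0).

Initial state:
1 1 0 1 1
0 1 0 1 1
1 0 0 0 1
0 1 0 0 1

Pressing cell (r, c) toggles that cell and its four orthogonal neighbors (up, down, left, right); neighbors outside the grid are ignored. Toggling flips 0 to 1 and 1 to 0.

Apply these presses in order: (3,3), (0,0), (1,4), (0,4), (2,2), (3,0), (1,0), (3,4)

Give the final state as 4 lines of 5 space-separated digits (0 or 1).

After press 1 at (3,3):
1 1 0 1 1
0 1 0 1 1
1 0 0 1 1
0 1 1 1 0

After press 2 at (0,0):
0 0 0 1 1
1 1 0 1 1
1 0 0 1 1
0 1 1 1 0

After press 3 at (1,4):
0 0 0 1 0
1 1 0 0 0
1 0 0 1 0
0 1 1 1 0

After press 4 at (0,4):
0 0 0 0 1
1 1 0 0 1
1 0 0 1 0
0 1 1 1 0

After press 5 at (2,2):
0 0 0 0 1
1 1 1 0 1
1 1 1 0 0
0 1 0 1 0

After press 6 at (3,0):
0 0 0 0 1
1 1 1 0 1
0 1 1 0 0
1 0 0 1 0

After press 7 at (1,0):
1 0 0 0 1
0 0 1 0 1
1 1 1 0 0
1 0 0 1 0

After press 8 at (3,4):
1 0 0 0 1
0 0 1 0 1
1 1 1 0 1
1 0 0 0 1

Answer: 1 0 0 0 1
0 0 1 0 1
1 1 1 0 1
1 0 0 0 1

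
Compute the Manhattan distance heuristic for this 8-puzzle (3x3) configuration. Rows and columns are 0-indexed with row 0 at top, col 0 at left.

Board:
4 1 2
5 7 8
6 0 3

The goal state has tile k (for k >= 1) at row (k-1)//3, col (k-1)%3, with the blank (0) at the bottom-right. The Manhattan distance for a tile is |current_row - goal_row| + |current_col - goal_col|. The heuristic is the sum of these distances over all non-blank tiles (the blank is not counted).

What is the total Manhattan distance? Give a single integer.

Tile 4: at (0,0), goal (1,0), distance |0-1|+|0-0| = 1
Tile 1: at (0,1), goal (0,0), distance |0-0|+|1-0| = 1
Tile 2: at (0,2), goal (0,1), distance |0-0|+|2-1| = 1
Tile 5: at (1,0), goal (1,1), distance |1-1|+|0-1| = 1
Tile 7: at (1,1), goal (2,0), distance |1-2|+|1-0| = 2
Tile 8: at (1,2), goal (2,1), distance |1-2|+|2-1| = 2
Tile 6: at (2,0), goal (1,2), distance |2-1|+|0-2| = 3
Tile 3: at (2,2), goal (0,2), distance |2-0|+|2-2| = 2
Sum: 1 + 1 + 1 + 1 + 2 + 2 + 3 + 2 = 13

Answer: 13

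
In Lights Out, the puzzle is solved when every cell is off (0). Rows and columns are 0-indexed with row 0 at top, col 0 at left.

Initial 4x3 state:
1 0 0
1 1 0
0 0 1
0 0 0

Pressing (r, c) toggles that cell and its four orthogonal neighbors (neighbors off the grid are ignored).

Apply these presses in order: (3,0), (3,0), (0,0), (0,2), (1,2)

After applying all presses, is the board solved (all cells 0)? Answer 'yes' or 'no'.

After press 1 at (3,0):
1 0 0
1 1 0
1 0 1
1 1 0

After press 2 at (3,0):
1 0 0
1 1 0
0 0 1
0 0 0

After press 3 at (0,0):
0 1 0
0 1 0
0 0 1
0 0 0

After press 4 at (0,2):
0 0 1
0 1 1
0 0 1
0 0 0

After press 5 at (1,2):
0 0 0
0 0 0
0 0 0
0 0 0

Lights still on: 0

Answer: yes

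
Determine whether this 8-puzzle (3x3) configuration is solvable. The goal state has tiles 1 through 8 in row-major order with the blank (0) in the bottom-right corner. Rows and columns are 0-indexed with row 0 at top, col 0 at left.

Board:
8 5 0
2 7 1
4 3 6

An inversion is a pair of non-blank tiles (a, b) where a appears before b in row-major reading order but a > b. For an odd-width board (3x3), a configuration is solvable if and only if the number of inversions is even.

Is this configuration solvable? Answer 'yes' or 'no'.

Inversions (pairs i<j in row-major order where tile[i] > tile[j] > 0): 17
17 is odd, so the puzzle is not solvable.

Answer: no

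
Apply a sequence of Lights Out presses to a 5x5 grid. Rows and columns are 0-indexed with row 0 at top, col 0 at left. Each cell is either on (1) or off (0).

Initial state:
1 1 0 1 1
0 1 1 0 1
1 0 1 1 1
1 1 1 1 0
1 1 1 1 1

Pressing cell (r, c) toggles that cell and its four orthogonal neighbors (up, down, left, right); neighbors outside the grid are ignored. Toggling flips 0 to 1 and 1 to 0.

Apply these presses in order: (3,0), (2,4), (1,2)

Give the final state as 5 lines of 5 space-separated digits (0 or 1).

After press 1 at (3,0):
1 1 0 1 1
0 1 1 0 1
0 0 1 1 1
0 0 1 1 0
0 1 1 1 1

After press 2 at (2,4):
1 1 0 1 1
0 1 1 0 0
0 0 1 0 0
0 0 1 1 1
0 1 1 1 1

After press 3 at (1,2):
1 1 1 1 1
0 0 0 1 0
0 0 0 0 0
0 0 1 1 1
0 1 1 1 1

Answer: 1 1 1 1 1
0 0 0 1 0
0 0 0 0 0
0 0 1 1 1
0 1 1 1 1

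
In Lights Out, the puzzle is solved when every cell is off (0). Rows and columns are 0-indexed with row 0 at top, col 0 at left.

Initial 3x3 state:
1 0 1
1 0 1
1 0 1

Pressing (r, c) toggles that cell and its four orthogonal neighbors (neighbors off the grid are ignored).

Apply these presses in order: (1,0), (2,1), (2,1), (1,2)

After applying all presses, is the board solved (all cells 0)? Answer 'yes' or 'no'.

Answer: yes

Derivation:
After press 1 at (1,0):
0 0 1
0 1 1
0 0 1

After press 2 at (2,1):
0 0 1
0 0 1
1 1 0

After press 3 at (2,1):
0 0 1
0 1 1
0 0 1

After press 4 at (1,2):
0 0 0
0 0 0
0 0 0

Lights still on: 0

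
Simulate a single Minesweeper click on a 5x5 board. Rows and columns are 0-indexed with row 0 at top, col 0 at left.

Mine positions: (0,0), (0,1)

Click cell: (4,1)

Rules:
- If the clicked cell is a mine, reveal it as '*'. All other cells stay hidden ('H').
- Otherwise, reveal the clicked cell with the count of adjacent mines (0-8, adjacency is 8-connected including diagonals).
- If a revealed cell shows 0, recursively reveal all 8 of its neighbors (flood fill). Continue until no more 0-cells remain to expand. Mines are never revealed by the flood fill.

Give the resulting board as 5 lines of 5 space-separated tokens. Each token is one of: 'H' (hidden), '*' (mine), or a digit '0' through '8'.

H H 1 0 0
2 2 1 0 0
0 0 0 0 0
0 0 0 0 0
0 0 0 0 0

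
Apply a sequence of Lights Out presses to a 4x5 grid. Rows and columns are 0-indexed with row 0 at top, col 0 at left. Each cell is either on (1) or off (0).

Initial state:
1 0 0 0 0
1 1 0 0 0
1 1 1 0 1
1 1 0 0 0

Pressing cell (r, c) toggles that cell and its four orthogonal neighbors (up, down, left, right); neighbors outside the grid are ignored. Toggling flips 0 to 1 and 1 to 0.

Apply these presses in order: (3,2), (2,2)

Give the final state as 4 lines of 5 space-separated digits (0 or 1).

After press 1 at (3,2):
1 0 0 0 0
1 1 0 0 0
1 1 0 0 1
1 0 1 1 0

After press 2 at (2,2):
1 0 0 0 0
1 1 1 0 0
1 0 1 1 1
1 0 0 1 0

Answer: 1 0 0 0 0
1 1 1 0 0
1 0 1 1 1
1 0 0 1 0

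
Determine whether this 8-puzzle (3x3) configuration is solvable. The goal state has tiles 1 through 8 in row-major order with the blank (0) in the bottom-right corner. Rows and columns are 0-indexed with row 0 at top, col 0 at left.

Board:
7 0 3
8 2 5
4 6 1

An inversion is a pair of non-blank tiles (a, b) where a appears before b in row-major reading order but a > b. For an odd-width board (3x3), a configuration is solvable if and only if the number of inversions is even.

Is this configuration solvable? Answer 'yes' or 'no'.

Answer: yes

Derivation:
Inversions (pairs i<j in row-major order where tile[i] > tile[j] > 0): 18
18 is even, so the puzzle is solvable.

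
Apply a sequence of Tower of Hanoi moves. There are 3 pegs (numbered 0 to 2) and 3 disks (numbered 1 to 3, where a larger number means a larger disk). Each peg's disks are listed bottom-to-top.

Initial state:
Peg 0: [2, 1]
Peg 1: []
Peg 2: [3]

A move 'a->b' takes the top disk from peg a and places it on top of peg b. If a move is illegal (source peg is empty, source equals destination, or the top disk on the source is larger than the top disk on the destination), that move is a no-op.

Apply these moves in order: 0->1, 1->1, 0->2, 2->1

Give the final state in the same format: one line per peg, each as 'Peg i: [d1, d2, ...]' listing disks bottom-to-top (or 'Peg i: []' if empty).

After move 1 (0->1):
Peg 0: [2]
Peg 1: [1]
Peg 2: [3]

After move 2 (1->1):
Peg 0: [2]
Peg 1: [1]
Peg 2: [3]

After move 3 (0->2):
Peg 0: []
Peg 1: [1]
Peg 2: [3, 2]

After move 4 (2->1):
Peg 0: []
Peg 1: [1]
Peg 2: [3, 2]

Answer: Peg 0: []
Peg 1: [1]
Peg 2: [3, 2]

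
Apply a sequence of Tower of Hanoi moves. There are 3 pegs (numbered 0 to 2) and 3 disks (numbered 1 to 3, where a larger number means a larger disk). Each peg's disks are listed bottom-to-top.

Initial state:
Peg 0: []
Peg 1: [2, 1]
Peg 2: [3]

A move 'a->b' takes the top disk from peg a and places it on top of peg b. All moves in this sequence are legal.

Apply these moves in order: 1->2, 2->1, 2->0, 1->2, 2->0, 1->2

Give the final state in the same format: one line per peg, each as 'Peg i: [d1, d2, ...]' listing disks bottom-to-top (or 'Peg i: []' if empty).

After move 1 (1->2):
Peg 0: []
Peg 1: [2]
Peg 2: [3, 1]

After move 2 (2->1):
Peg 0: []
Peg 1: [2, 1]
Peg 2: [3]

After move 3 (2->0):
Peg 0: [3]
Peg 1: [2, 1]
Peg 2: []

After move 4 (1->2):
Peg 0: [3]
Peg 1: [2]
Peg 2: [1]

After move 5 (2->0):
Peg 0: [3, 1]
Peg 1: [2]
Peg 2: []

After move 6 (1->2):
Peg 0: [3, 1]
Peg 1: []
Peg 2: [2]

Answer: Peg 0: [3, 1]
Peg 1: []
Peg 2: [2]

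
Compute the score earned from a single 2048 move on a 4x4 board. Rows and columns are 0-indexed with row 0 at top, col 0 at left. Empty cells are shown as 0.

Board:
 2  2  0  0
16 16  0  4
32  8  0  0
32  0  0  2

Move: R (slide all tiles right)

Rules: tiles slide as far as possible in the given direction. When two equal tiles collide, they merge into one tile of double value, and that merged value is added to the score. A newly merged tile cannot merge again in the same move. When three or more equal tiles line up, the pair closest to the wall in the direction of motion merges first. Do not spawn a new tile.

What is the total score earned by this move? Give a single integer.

Slide right:
row 0: [2, 2, 0, 0] -> [0, 0, 0, 4]  score +4 (running 4)
row 1: [16, 16, 0, 4] -> [0, 0, 32, 4]  score +32 (running 36)
row 2: [32, 8, 0, 0] -> [0, 0, 32, 8]  score +0 (running 36)
row 3: [32, 0, 0, 2] -> [0, 0, 32, 2]  score +0 (running 36)
Board after move:
 0  0  0  4
 0  0 32  4
 0  0 32  8
 0  0 32  2

Answer: 36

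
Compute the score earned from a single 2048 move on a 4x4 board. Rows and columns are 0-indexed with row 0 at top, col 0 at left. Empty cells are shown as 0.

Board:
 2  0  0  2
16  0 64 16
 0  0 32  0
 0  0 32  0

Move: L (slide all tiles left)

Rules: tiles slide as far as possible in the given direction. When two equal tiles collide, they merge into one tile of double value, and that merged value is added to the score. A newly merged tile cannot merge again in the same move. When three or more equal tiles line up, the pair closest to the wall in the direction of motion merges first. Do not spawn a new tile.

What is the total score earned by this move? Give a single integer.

Answer: 4

Derivation:
Slide left:
row 0: [2, 0, 0, 2] -> [4, 0, 0, 0]  score +4 (running 4)
row 1: [16, 0, 64, 16] -> [16, 64, 16, 0]  score +0 (running 4)
row 2: [0, 0, 32, 0] -> [32, 0, 0, 0]  score +0 (running 4)
row 3: [0, 0, 32, 0] -> [32, 0, 0, 0]  score +0 (running 4)
Board after move:
 4  0  0  0
16 64 16  0
32  0  0  0
32  0  0  0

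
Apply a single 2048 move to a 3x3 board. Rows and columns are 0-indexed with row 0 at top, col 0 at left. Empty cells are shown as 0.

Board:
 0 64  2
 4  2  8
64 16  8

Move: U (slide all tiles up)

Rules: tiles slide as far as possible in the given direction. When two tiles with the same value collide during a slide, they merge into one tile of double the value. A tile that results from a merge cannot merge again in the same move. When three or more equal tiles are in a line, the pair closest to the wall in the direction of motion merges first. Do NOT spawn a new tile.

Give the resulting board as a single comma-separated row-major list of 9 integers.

Slide up:
col 0: [0, 4, 64] -> [4, 64, 0]
col 1: [64, 2, 16] -> [64, 2, 16]
col 2: [2, 8, 8] -> [2, 16, 0]

Answer: 4, 64, 2, 64, 2, 16, 0, 16, 0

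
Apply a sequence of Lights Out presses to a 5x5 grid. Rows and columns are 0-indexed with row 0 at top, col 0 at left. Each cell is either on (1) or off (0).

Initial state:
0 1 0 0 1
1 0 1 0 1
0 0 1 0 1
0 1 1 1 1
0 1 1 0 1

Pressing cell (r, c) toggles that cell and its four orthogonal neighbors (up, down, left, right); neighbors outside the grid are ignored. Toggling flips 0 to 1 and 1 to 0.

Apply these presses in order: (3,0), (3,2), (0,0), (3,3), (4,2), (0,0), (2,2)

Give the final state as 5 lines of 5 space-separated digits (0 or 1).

Answer: 0 1 0 0 1
1 0 0 0 1
1 1 1 0 1
1 1 1 1 0
1 0 1 0 1

Derivation:
After press 1 at (3,0):
0 1 0 0 1
1 0 1 0 1
1 0 1 0 1
1 0 1 1 1
1 1 1 0 1

After press 2 at (3,2):
0 1 0 0 1
1 0 1 0 1
1 0 0 0 1
1 1 0 0 1
1 1 0 0 1

After press 3 at (0,0):
1 0 0 0 1
0 0 1 0 1
1 0 0 0 1
1 1 0 0 1
1 1 0 0 1

After press 4 at (3,3):
1 0 0 0 1
0 0 1 0 1
1 0 0 1 1
1 1 1 1 0
1 1 0 1 1

After press 5 at (4,2):
1 0 0 0 1
0 0 1 0 1
1 0 0 1 1
1 1 0 1 0
1 0 1 0 1

After press 6 at (0,0):
0 1 0 0 1
1 0 1 0 1
1 0 0 1 1
1 1 0 1 0
1 0 1 0 1

After press 7 at (2,2):
0 1 0 0 1
1 0 0 0 1
1 1 1 0 1
1 1 1 1 0
1 0 1 0 1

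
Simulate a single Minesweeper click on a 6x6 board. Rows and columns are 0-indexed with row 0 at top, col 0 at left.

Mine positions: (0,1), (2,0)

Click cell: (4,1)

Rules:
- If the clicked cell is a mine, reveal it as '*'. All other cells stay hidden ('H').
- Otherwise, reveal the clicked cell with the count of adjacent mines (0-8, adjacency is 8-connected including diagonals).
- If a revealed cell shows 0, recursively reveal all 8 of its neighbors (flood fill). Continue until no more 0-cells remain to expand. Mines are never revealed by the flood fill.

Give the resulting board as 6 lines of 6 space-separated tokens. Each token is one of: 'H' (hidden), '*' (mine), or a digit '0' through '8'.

H H 1 0 0 0
H 2 1 0 0 0
H 1 0 0 0 0
1 1 0 0 0 0
0 0 0 0 0 0
0 0 0 0 0 0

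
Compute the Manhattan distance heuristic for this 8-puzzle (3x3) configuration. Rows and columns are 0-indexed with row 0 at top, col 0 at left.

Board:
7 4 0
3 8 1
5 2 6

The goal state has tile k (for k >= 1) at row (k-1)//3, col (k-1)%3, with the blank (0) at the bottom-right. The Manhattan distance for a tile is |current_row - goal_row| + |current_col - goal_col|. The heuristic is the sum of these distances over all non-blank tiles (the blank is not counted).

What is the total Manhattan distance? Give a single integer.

Answer: 16

Derivation:
Tile 7: at (0,0), goal (2,0), distance |0-2|+|0-0| = 2
Tile 4: at (0,1), goal (1,0), distance |0-1|+|1-0| = 2
Tile 3: at (1,0), goal (0,2), distance |1-0|+|0-2| = 3
Tile 8: at (1,1), goal (2,1), distance |1-2|+|1-1| = 1
Tile 1: at (1,2), goal (0,0), distance |1-0|+|2-0| = 3
Tile 5: at (2,0), goal (1,1), distance |2-1|+|0-1| = 2
Tile 2: at (2,1), goal (0,1), distance |2-0|+|1-1| = 2
Tile 6: at (2,2), goal (1,2), distance |2-1|+|2-2| = 1
Sum: 2 + 2 + 3 + 1 + 3 + 2 + 2 + 1 = 16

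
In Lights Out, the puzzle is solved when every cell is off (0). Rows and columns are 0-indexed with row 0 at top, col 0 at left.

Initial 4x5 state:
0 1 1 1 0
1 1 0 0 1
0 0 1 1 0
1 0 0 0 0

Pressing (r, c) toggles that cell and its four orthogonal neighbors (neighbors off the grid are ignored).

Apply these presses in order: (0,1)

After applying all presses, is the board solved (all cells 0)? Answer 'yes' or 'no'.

After press 1 at (0,1):
1 0 0 1 0
1 0 0 0 1
0 0 1 1 0
1 0 0 0 0

Lights still on: 7

Answer: no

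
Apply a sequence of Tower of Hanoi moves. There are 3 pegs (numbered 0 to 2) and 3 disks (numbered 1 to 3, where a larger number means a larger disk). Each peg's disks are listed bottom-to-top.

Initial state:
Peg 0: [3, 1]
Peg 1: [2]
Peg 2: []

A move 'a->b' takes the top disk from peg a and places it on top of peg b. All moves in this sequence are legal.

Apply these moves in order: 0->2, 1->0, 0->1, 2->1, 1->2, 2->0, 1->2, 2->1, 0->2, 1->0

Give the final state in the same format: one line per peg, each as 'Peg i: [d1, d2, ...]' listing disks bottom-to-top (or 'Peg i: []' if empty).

After move 1 (0->2):
Peg 0: [3]
Peg 1: [2]
Peg 2: [1]

After move 2 (1->0):
Peg 0: [3, 2]
Peg 1: []
Peg 2: [1]

After move 3 (0->1):
Peg 0: [3]
Peg 1: [2]
Peg 2: [1]

After move 4 (2->1):
Peg 0: [3]
Peg 1: [2, 1]
Peg 2: []

After move 5 (1->2):
Peg 0: [3]
Peg 1: [2]
Peg 2: [1]

After move 6 (2->0):
Peg 0: [3, 1]
Peg 1: [2]
Peg 2: []

After move 7 (1->2):
Peg 0: [3, 1]
Peg 1: []
Peg 2: [2]

After move 8 (2->1):
Peg 0: [3, 1]
Peg 1: [2]
Peg 2: []

After move 9 (0->2):
Peg 0: [3]
Peg 1: [2]
Peg 2: [1]

After move 10 (1->0):
Peg 0: [3, 2]
Peg 1: []
Peg 2: [1]

Answer: Peg 0: [3, 2]
Peg 1: []
Peg 2: [1]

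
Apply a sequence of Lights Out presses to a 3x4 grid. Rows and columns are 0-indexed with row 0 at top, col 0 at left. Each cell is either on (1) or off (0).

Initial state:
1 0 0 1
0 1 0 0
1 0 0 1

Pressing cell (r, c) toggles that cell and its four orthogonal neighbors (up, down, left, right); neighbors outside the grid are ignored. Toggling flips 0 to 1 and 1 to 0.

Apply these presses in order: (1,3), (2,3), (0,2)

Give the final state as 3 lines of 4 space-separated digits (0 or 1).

After press 1 at (1,3):
1 0 0 0
0 1 1 1
1 0 0 0

After press 2 at (2,3):
1 0 0 0
0 1 1 0
1 0 1 1

After press 3 at (0,2):
1 1 1 1
0 1 0 0
1 0 1 1

Answer: 1 1 1 1
0 1 0 0
1 0 1 1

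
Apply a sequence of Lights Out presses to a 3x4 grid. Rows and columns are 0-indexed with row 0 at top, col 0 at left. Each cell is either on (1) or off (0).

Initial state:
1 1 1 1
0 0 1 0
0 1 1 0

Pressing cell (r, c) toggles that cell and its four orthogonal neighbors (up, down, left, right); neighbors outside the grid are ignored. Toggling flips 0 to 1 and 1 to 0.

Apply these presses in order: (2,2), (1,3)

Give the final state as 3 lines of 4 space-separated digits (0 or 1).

Answer: 1 1 1 0
0 0 1 1
0 0 0 0

Derivation:
After press 1 at (2,2):
1 1 1 1
0 0 0 0
0 0 0 1

After press 2 at (1,3):
1 1 1 0
0 0 1 1
0 0 0 0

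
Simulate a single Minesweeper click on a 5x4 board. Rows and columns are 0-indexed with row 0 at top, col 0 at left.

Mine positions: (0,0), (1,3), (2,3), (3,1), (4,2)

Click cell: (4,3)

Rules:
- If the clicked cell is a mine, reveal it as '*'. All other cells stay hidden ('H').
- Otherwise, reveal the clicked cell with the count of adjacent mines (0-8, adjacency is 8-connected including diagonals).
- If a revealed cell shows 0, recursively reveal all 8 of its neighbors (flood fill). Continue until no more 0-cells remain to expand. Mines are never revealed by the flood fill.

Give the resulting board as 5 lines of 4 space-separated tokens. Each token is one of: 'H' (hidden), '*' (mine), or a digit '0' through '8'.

H H H H
H H H H
H H H H
H H H H
H H H 1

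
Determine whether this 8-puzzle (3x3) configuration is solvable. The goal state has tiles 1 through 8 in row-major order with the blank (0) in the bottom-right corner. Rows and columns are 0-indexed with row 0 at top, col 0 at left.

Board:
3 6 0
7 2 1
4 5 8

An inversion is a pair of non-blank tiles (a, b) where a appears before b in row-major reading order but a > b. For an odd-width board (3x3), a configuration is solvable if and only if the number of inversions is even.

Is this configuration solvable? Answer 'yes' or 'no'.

Answer: no

Derivation:
Inversions (pairs i<j in row-major order where tile[i] > tile[j] > 0): 11
11 is odd, so the puzzle is not solvable.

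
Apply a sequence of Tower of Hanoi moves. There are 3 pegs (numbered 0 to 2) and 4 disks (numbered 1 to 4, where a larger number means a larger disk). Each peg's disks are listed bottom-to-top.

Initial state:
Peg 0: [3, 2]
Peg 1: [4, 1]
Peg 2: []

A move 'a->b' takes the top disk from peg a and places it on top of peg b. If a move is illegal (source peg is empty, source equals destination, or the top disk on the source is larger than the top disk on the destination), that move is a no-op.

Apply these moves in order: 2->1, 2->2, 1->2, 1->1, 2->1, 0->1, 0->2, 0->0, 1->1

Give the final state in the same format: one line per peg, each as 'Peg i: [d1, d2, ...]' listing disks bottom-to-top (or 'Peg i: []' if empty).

After move 1 (2->1):
Peg 0: [3, 2]
Peg 1: [4, 1]
Peg 2: []

After move 2 (2->2):
Peg 0: [3, 2]
Peg 1: [4, 1]
Peg 2: []

After move 3 (1->2):
Peg 0: [3, 2]
Peg 1: [4]
Peg 2: [1]

After move 4 (1->1):
Peg 0: [3, 2]
Peg 1: [4]
Peg 2: [1]

After move 5 (2->1):
Peg 0: [3, 2]
Peg 1: [4, 1]
Peg 2: []

After move 6 (0->1):
Peg 0: [3, 2]
Peg 1: [4, 1]
Peg 2: []

After move 7 (0->2):
Peg 0: [3]
Peg 1: [4, 1]
Peg 2: [2]

After move 8 (0->0):
Peg 0: [3]
Peg 1: [4, 1]
Peg 2: [2]

After move 9 (1->1):
Peg 0: [3]
Peg 1: [4, 1]
Peg 2: [2]

Answer: Peg 0: [3]
Peg 1: [4, 1]
Peg 2: [2]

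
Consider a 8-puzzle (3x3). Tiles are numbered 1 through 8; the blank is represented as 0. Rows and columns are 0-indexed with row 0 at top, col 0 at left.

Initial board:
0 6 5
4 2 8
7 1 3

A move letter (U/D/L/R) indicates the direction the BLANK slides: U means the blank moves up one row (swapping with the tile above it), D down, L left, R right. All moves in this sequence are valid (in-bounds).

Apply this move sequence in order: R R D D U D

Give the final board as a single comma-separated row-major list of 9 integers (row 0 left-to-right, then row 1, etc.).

After move 1 (R):
6 0 5
4 2 8
7 1 3

After move 2 (R):
6 5 0
4 2 8
7 1 3

After move 3 (D):
6 5 8
4 2 0
7 1 3

After move 4 (D):
6 5 8
4 2 3
7 1 0

After move 5 (U):
6 5 8
4 2 0
7 1 3

After move 6 (D):
6 5 8
4 2 3
7 1 0

Answer: 6, 5, 8, 4, 2, 3, 7, 1, 0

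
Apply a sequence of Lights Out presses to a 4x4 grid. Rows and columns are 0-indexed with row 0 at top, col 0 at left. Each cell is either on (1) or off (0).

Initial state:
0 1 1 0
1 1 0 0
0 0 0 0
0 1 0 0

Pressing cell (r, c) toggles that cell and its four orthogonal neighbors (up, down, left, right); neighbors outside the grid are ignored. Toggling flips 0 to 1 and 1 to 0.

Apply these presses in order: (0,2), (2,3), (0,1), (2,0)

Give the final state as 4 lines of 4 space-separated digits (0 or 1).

Answer: 1 1 1 1
0 0 1 1
1 1 1 1
1 1 0 1

Derivation:
After press 1 at (0,2):
0 0 0 1
1 1 1 0
0 0 0 0
0 1 0 0

After press 2 at (2,3):
0 0 0 1
1 1 1 1
0 0 1 1
0 1 0 1

After press 3 at (0,1):
1 1 1 1
1 0 1 1
0 0 1 1
0 1 0 1

After press 4 at (2,0):
1 1 1 1
0 0 1 1
1 1 1 1
1 1 0 1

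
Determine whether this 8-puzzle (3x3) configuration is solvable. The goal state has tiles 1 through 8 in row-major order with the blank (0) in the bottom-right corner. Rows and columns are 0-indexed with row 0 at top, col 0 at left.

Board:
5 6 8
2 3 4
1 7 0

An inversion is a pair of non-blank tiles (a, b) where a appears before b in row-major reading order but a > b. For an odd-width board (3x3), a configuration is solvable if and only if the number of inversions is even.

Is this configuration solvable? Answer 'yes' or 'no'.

Answer: yes

Derivation:
Inversions (pairs i<j in row-major order where tile[i] > tile[j] > 0): 16
16 is even, so the puzzle is solvable.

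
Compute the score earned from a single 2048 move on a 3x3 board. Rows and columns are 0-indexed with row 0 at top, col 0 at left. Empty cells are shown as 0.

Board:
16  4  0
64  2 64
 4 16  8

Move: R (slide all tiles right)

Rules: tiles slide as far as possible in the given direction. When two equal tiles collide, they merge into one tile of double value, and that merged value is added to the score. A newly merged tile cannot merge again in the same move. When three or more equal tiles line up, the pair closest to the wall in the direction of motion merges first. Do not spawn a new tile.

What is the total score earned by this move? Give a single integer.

Answer: 0

Derivation:
Slide right:
row 0: [16, 4, 0] -> [0, 16, 4]  score +0 (running 0)
row 1: [64, 2, 64] -> [64, 2, 64]  score +0 (running 0)
row 2: [4, 16, 8] -> [4, 16, 8]  score +0 (running 0)
Board after move:
 0 16  4
64  2 64
 4 16  8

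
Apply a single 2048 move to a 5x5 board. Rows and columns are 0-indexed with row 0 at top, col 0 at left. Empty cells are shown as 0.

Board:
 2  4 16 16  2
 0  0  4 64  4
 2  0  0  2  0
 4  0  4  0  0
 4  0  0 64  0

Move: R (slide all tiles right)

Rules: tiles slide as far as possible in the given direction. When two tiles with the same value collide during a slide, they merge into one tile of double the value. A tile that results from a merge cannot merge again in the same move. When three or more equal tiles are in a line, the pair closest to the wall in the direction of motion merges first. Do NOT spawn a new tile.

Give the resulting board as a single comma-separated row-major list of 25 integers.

Answer: 0, 2, 4, 32, 2, 0, 0, 4, 64, 4, 0, 0, 0, 0, 4, 0, 0, 0, 0, 8, 0, 0, 0, 4, 64

Derivation:
Slide right:
row 0: [2, 4, 16, 16, 2] -> [0, 2, 4, 32, 2]
row 1: [0, 0, 4, 64, 4] -> [0, 0, 4, 64, 4]
row 2: [2, 0, 0, 2, 0] -> [0, 0, 0, 0, 4]
row 3: [4, 0, 4, 0, 0] -> [0, 0, 0, 0, 8]
row 4: [4, 0, 0, 64, 0] -> [0, 0, 0, 4, 64]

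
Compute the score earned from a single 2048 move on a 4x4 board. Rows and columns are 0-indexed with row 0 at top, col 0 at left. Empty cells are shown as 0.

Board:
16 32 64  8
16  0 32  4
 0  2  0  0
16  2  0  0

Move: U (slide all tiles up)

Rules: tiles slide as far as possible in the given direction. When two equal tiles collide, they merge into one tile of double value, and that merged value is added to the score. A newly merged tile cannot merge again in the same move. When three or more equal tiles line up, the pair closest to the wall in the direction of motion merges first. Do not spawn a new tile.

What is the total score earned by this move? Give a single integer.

Slide up:
col 0: [16, 16, 0, 16] -> [32, 16, 0, 0]  score +32 (running 32)
col 1: [32, 0, 2, 2] -> [32, 4, 0, 0]  score +4 (running 36)
col 2: [64, 32, 0, 0] -> [64, 32, 0, 0]  score +0 (running 36)
col 3: [8, 4, 0, 0] -> [8, 4, 0, 0]  score +0 (running 36)
Board after move:
32 32 64  8
16  4 32  4
 0  0  0  0
 0  0  0  0

Answer: 36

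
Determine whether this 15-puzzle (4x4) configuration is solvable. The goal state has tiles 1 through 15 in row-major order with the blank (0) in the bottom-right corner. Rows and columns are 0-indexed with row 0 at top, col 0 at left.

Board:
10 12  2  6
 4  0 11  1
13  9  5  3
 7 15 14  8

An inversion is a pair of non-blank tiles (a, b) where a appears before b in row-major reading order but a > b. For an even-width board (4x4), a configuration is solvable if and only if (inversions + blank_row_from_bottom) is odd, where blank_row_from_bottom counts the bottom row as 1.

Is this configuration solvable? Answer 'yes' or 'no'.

Answer: no

Derivation:
Inversions: 45
Blank is in row 1 (0-indexed from top), which is row 3 counting from the bottom (bottom = 1).
45 + 3 = 48, which is even, so the puzzle is not solvable.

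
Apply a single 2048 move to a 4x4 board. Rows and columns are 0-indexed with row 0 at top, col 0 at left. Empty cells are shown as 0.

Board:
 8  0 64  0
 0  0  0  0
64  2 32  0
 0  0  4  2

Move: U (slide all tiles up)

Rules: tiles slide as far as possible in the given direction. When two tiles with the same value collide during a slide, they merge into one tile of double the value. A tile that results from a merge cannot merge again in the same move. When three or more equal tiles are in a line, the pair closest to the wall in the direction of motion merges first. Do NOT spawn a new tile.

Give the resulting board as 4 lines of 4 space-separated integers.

Answer:  8  2 64  2
64  0 32  0
 0  0  4  0
 0  0  0  0

Derivation:
Slide up:
col 0: [8, 0, 64, 0] -> [8, 64, 0, 0]
col 1: [0, 0, 2, 0] -> [2, 0, 0, 0]
col 2: [64, 0, 32, 4] -> [64, 32, 4, 0]
col 3: [0, 0, 0, 2] -> [2, 0, 0, 0]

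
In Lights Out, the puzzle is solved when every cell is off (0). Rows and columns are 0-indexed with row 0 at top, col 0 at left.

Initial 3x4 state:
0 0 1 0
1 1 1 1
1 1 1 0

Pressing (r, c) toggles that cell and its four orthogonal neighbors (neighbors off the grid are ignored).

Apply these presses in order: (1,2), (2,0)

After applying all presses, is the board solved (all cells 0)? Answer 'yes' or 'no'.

Answer: yes

Derivation:
After press 1 at (1,2):
0 0 0 0
1 0 0 0
1 1 0 0

After press 2 at (2,0):
0 0 0 0
0 0 0 0
0 0 0 0

Lights still on: 0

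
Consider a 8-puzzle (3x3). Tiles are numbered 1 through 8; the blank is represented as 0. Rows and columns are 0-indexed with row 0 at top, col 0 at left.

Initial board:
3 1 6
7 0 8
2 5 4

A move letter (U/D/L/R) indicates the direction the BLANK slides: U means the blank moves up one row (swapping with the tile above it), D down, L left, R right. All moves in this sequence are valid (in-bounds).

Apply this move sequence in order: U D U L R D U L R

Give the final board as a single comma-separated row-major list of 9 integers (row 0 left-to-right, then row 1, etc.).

After move 1 (U):
3 0 6
7 1 8
2 5 4

After move 2 (D):
3 1 6
7 0 8
2 5 4

After move 3 (U):
3 0 6
7 1 8
2 5 4

After move 4 (L):
0 3 6
7 1 8
2 5 4

After move 5 (R):
3 0 6
7 1 8
2 5 4

After move 6 (D):
3 1 6
7 0 8
2 5 4

After move 7 (U):
3 0 6
7 1 8
2 5 4

After move 8 (L):
0 3 6
7 1 8
2 5 4

After move 9 (R):
3 0 6
7 1 8
2 5 4

Answer: 3, 0, 6, 7, 1, 8, 2, 5, 4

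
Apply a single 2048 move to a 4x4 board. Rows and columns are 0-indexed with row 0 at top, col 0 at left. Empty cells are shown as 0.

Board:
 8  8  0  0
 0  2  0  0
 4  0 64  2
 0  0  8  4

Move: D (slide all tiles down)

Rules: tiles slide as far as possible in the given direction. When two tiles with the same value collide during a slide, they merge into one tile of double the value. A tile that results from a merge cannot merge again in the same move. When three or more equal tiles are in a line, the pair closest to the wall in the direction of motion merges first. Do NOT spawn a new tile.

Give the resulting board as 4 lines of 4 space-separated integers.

Slide down:
col 0: [8, 0, 4, 0] -> [0, 0, 8, 4]
col 1: [8, 2, 0, 0] -> [0, 0, 8, 2]
col 2: [0, 0, 64, 8] -> [0, 0, 64, 8]
col 3: [0, 0, 2, 4] -> [0, 0, 2, 4]

Answer:  0  0  0  0
 0  0  0  0
 8  8 64  2
 4  2  8  4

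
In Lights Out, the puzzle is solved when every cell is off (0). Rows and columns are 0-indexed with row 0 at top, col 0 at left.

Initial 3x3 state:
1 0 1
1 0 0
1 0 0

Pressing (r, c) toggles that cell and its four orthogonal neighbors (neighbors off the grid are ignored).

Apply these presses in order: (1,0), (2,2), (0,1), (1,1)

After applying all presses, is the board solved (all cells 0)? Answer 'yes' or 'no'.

After press 1 at (1,0):
0 0 1
0 1 0
0 0 0

After press 2 at (2,2):
0 0 1
0 1 1
0 1 1

After press 3 at (0,1):
1 1 0
0 0 1
0 1 1

After press 4 at (1,1):
1 0 0
1 1 0
0 0 1

Lights still on: 4

Answer: no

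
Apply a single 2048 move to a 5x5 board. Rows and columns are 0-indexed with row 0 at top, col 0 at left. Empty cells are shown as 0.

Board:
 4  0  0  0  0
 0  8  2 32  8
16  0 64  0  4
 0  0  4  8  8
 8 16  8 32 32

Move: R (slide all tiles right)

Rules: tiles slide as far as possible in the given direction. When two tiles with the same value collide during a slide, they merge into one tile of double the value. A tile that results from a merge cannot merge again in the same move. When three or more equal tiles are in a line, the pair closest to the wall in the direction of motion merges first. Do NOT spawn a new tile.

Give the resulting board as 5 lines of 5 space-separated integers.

Answer:  0  0  0  0  4
 0  8  2 32  8
 0  0 16 64  4
 0  0  0  4 16
 0  8 16  8 64

Derivation:
Slide right:
row 0: [4, 0, 0, 0, 0] -> [0, 0, 0, 0, 4]
row 1: [0, 8, 2, 32, 8] -> [0, 8, 2, 32, 8]
row 2: [16, 0, 64, 0, 4] -> [0, 0, 16, 64, 4]
row 3: [0, 0, 4, 8, 8] -> [0, 0, 0, 4, 16]
row 4: [8, 16, 8, 32, 32] -> [0, 8, 16, 8, 64]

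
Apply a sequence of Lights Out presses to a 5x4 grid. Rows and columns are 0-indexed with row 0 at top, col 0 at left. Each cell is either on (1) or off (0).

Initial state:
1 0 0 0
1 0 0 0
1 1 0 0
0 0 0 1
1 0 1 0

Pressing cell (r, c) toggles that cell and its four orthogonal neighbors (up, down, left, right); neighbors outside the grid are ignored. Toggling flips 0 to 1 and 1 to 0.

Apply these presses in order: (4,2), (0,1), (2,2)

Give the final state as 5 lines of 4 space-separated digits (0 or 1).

After press 1 at (4,2):
1 0 0 0
1 0 0 0
1 1 0 0
0 0 1 1
1 1 0 1

After press 2 at (0,1):
0 1 1 0
1 1 0 0
1 1 0 0
0 0 1 1
1 1 0 1

After press 3 at (2,2):
0 1 1 0
1 1 1 0
1 0 1 1
0 0 0 1
1 1 0 1

Answer: 0 1 1 0
1 1 1 0
1 0 1 1
0 0 0 1
1 1 0 1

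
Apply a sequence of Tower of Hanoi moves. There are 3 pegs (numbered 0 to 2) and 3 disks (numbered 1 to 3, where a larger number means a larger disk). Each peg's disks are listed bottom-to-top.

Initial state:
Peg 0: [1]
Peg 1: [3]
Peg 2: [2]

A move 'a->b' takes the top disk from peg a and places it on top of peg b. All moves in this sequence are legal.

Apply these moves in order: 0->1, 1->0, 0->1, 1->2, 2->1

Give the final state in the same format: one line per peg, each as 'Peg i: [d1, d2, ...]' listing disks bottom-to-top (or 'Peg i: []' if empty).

Answer: Peg 0: []
Peg 1: [3, 1]
Peg 2: [2]

Derivation:
After move 1 (0->1):
Peg 0: []
Peg 1: [3, 1]
Peg 2: [2]

After move 2 (1->0):
Peg 0: [1]
Peg 1: [3]
Peg 2: [2]

After move 3 (0->1):
Peg 0: []
Peg 1: [3, 1]
Peg 2: [2]

After move 4 (1->2):
Peg 0: []
Peg 1: [3]
Peg 2: [2, 1]

After move 5 (2->1):
Peg 0: []
Peg 1: [3, 1]
Peg 2: [2]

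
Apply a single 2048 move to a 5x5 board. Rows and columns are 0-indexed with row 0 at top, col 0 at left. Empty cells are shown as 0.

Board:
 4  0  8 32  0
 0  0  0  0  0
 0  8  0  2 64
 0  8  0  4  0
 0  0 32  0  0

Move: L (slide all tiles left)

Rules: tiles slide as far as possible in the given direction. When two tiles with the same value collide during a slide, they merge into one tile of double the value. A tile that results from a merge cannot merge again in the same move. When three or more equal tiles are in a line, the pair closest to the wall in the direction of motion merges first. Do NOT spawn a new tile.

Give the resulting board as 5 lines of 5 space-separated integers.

Slide left:
row 0: [4, 0, 8, 32, 0] -> [4, 8, 32, 0, 0]
row 1: [0, 0, 0, 0, 0] -> [0, 0, 0, 0, 0]
row 2: [0, 8, 0, 2, 64] -> [8, 2, 64, 0, 0]
row 3: [0, 8, 0, 4, 0] -> [8, 4, 0, 0, 0]
row 4: [0, 0, 32, 0, 0] -> [32, 0, 0, 0, 0]

Answer:  4  8 32  0  0
 0  0  0  0  0
 8  2 64  0  0
 8  4  0  0  0
32  0  0  0  0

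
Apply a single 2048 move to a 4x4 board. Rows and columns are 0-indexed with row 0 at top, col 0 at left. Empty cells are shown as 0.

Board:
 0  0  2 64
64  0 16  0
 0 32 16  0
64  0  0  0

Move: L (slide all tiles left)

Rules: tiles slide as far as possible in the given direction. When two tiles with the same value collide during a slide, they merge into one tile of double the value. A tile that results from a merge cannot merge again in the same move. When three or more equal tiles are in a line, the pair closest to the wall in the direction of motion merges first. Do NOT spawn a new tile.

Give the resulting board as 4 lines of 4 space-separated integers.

Slide left:
row 0: [0, 0, 2, 64] -> [2, 64, 0, 0]
row 1: [64, 0, 16, 0] -> [64, 16, 0, 0]
row 2: [0, 32, 16, 0] -> [32, 16, 0, 0]
row 3: [64, 0, 0, 0] -> [64, 0, 0, 0]

Answer:  2 64  0  0
64 16  0  0
32 16  0  0
64  0  0  0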